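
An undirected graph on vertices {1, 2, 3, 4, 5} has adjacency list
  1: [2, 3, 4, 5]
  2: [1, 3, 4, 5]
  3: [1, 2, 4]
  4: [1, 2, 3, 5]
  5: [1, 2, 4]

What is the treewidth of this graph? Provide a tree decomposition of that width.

Treewidth 3.
One optimal decomposition is:
Bags: B1 = {1, 2, 4, 5}  B2 = {1, 2, 3, 4}
Tree: B1–B2

Each bag holds 4 vertices, so the decomposition has width 3, which upper-bounds the treewidth. Conversely, {1, 2, 3, 4} is a clique of size 4, and the vertices of any clique must share a bag in every tree decomposition; so some bag has ≥ 4 vertices and tw(G) ≥ 3. Combining the bounds, tw(G) = 3.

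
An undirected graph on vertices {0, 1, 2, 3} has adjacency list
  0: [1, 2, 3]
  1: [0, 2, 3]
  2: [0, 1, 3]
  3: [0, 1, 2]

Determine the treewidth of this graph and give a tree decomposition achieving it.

With just one bag of size 4, the width is 4 − 1 = 3, so tw(G) ≤ 3. For the lower bound, the 4 vertices {0, 1, 2, 3} are pairwise adjacent, and any tree decomposition puts a clique entirely inside one bag — forcing width ≥ 3. Hence tw(G) = 3 exactly.

Treewidth 3.
One such decomposition:
Bags: B1 = {0, 1, 2, 3}
Tree: (single bag)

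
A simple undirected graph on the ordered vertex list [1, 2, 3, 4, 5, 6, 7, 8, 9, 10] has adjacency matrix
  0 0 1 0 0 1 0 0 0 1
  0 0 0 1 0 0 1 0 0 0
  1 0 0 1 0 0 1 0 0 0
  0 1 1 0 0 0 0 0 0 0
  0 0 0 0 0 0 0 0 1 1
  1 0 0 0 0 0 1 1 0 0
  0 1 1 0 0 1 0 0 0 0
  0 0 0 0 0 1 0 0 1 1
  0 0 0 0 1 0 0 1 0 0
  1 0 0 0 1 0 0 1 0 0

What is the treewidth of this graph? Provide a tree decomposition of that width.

The largest bag has 3 vertices, giving width 2; this decomposition certifies tw(G) ≤ 2. Since 2–4–3–7–2 is a cycle in G, G is not acyclic. Forests are exactly the graphs of treewidth ≤ 1, so tw(G) ≥ 2. The upper and lower bounds meet at 2, so that is the treewidth.

Treewidth 2.
One optimal decomposition is:
Bags: B1 = {2, 4, 7}  B2 = {3, 4, 7}  B3 = {3, 6, 7}  B4 = {1, 3, 6}  B5 = {1, 6, 8}  B6 = {1, 8, 10}  B7 = {8, 9, 10}  B8 = {5, 9, 10}
Tree: B1–B2, B2–B3, B3–B4, B4–B5, B5–B6, B6–B7, B7–B8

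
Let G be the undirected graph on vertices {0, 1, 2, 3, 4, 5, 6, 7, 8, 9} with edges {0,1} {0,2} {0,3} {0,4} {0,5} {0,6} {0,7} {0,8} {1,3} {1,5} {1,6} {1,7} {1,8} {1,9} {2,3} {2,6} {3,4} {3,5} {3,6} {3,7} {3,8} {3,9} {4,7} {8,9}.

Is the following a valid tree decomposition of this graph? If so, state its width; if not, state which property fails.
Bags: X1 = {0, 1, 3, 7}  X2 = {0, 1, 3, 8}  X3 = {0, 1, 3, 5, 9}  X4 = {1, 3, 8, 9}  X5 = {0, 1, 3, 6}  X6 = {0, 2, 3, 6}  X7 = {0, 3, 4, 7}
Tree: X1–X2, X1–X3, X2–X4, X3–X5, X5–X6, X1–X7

A tree decomposition must satisfy three properties: every vertex lies in some bag; for every edge, both endpoints lie together in some bag; and for every vertex, the bags containing it form a connected subtree. Here bags containing vertex 9 are not connected in the tree, so the decomposition is invalid.

No — bags containing vertex 9 are not connected in the tree.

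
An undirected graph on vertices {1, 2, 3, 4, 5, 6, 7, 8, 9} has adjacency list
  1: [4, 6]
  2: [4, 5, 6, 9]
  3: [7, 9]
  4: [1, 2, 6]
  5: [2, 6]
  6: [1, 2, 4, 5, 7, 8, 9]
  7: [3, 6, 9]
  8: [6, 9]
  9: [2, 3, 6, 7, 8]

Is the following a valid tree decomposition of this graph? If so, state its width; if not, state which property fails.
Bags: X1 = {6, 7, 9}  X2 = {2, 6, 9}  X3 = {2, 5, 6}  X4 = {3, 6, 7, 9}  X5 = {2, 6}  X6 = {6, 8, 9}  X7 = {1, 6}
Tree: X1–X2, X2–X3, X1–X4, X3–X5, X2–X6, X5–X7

A tree decomposition must satisfy three properties: every vertex lies in some bag; for every edge, both endpoints lie together in some bag; and for every vertex, the bags containing it form a connected subtree. Here vertex 4 appears in no bag, so the decomposition is invalid.

No — vertex 4 appears in no bag.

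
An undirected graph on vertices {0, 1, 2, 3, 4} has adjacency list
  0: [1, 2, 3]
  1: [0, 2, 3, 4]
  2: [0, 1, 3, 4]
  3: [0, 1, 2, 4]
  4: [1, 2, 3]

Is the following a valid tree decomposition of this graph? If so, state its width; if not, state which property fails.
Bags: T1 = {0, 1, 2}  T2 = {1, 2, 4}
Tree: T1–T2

A tree decomposition must satisfy three properties: every vertex lies in some bag; for every edge, both endpoints lie together in some bag; and for every vertex, the bags containing it form a connected subtree. Here vertex 3 appears in no bag, so the decomposition is invalid.

No — vertex 3 appears in no bag.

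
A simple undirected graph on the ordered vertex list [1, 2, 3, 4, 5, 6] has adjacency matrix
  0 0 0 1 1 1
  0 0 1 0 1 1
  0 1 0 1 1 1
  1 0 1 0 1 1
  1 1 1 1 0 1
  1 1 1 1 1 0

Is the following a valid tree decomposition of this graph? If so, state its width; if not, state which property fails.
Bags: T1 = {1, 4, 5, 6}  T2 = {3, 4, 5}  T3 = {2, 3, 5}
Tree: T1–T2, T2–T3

No — edge (6,3) lies in no bag.

A tree decomposition must satisfy three properties: every vertex lies in some bag; for every edge, both endpoints lie together in some bag; and for every vertex, the bags containing it form a connected subtree. Here edge (6,3) lies in no bag, so the decomposition is invalid.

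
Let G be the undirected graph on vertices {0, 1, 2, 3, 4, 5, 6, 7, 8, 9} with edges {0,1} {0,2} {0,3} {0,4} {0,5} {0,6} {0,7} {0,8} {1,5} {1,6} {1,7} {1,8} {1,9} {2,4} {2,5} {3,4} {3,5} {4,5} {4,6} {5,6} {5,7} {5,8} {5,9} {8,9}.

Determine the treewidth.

A width-3 tree decomposition is:
Bags: B1 = {0, 1, 5, 6}  B2 = {0, 4, 5, 6}  B3 = {0, 3, 4, 5}  B4 = {0, 1, 5, 8}  B5 = {1, 5, 8, 9}  B6 = {0, 2, 4, 5}  B7 = {0, 1, 5, 7}
Tree: B1–B2, B2–B3, B1–B4, B4–B5, B2–B6, B4–B7
Every bag has size at most 4, so the width is 4 − 1 = 3 and tw(G) ≤ 3. For the lower bound, the 4 vertices {0, 1, 5, 8} are pairwise adjacent, and any tree decomposition puts a clique entirely inside one bag — forcing width ≥ 3. Therefore the treewidth is 3.

3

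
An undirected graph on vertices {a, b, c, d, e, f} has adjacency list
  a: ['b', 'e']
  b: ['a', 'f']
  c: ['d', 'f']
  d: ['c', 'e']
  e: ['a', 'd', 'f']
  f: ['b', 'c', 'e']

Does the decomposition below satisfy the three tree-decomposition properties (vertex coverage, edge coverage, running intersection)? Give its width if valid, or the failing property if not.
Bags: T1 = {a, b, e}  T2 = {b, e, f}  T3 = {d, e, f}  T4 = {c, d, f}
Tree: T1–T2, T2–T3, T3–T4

Yes; width 2.

Checking the three conditions: (i) the bags cover all of {a, b, c, d, e, f}; (ii) for each edge, some bag contains both endpoints; (iii) the bags containing any fixed vertex form a subtree. All hold, so the decomposition is valid with width 3 − 1 = 2.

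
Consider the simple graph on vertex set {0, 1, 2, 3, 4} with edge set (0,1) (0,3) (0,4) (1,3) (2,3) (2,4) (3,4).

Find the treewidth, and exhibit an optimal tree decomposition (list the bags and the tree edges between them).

Every bag has size at most 3, so the width is 3 − 1 = 2 and tw(G) ≤ 2. Conversely, {0, 1, 3} is a clique of size 3, and the vertices of any clique must share a bag in every tree decomposition; so some bag has ≥ 3 vertices and tw(G) ≥ 2. The upper and lower bounds meet at 2, so that is the treewidth.

Treewidth 2.
One optimal decomposition is:
Bags: B1 = {0, 3, 4}  B2 = {2, 3, 4}  B3 = {0, 1, 3}
Tree: B1–B2, B1–B3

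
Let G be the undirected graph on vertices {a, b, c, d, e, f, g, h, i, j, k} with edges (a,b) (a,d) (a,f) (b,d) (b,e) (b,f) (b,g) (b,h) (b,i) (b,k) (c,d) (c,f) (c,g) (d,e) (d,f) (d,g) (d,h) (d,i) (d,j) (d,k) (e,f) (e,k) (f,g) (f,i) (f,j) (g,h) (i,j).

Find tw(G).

A width-3 tree decomposition is:
Bags: B1 = {b, d, g, h}  B2 = {b, d, f, g}  B3 = {a, b, d, f}  B4 = {b, d, f, i}  B5 = {c, d, f, g}  B6 = {b, d, e, f}  B7 = {d, f, i, j}  B8 = {b, d, e, k}
Tree: B1–B2, B2–B3, B2–B4, B2–B5, B3–B6, B4–B7, B6–B8
Each bag holds 4 vertices, so the decomposition has width 3, which upper-bounds the treewidth. For the lower bound, the 4 vertices {b, d, g, h} are pairwise adjacent, and any tree decomposition puts a clique entirely inside one bag — forcing width ≥ 3. Therefore the treewidth is 3.

3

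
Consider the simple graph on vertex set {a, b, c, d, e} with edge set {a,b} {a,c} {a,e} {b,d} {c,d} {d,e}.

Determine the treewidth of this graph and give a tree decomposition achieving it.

Treewidth 2.
Bags: B1 = {a, b, d}  B2 = {a, c, d}  B3 = {a, d, e}
Tree: B1–B2, B2–B3

Every bag has size at most 3, so the width is 3 − 1 = 2 and tw(G) ≤ 2. Since b–d–c–a–b is a cycle in G, G is not acyclic. Forests are exactly the graphs of treewidth ≤ 1, so tw(G) ≥ 2. Therefore the treewidth is 2.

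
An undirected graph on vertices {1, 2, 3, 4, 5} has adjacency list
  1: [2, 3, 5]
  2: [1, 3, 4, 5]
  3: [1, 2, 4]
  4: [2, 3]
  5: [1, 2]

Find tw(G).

A width-2 tree decomposition is:
Bags: B1 = {2, 3, 4}  B2 = {1, 2, 3}  B3 = {1, 2, 5}
Tree: B1–B2, B2–B3
The largest bag has 3 vertices, giving width 2; this decomposition certifies tw(G) ≤ 2. Conversely, {1, 2, 3} is a clique of size 3, and the vertices of any clique must share a bag in every tree decomposition; so some bag has ≥ 3 vertices and tw(G) ≥ 2. Hence tw(G) = 2 exactly.

2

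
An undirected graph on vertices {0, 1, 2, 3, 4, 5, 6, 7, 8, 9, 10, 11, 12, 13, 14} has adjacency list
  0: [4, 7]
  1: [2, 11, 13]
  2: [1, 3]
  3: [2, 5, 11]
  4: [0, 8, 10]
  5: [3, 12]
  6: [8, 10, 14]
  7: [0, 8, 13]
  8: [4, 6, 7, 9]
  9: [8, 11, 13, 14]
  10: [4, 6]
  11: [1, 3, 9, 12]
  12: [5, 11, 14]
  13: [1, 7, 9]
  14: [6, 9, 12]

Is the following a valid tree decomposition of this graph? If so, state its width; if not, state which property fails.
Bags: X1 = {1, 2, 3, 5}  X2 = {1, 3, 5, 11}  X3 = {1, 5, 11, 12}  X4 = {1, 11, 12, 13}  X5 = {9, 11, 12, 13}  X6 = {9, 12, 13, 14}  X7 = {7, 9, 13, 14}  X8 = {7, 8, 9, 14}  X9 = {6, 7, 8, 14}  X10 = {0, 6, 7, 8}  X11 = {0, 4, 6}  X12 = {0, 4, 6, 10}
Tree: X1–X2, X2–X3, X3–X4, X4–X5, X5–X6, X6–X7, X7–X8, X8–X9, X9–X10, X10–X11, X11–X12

A tree decomposition must satisfy three properties: every vertex lies in some bag; for every edge, both endpoints lie together in some bag; and for every vertex, the bags containing it form a connected subtree. Here edge (8,4) lies in no bag, so the decomposition is invalid.

No — edge (8,4) lies in no bag.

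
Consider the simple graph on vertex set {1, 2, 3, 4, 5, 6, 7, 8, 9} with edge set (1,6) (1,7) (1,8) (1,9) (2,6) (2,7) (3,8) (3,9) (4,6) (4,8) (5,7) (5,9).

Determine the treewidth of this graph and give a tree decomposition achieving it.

Treewidth 3.
Bags: B1 = {2, 4, 6, 8}  B2 = {1, 2, 6, 8}  B3 = {1, 2, 7, 8}  B4 = {1, 3, 7, 8}  B5 = {1, 3, 7, 9}  B6 = {3, 5, 7, 9}
Tree: B1–B2, B2–B3, B3–B4, B4–B5, B5–B6

The largest bag has 4 vertices, giving width 3; this decomposition certifies tw(G) ≤ 3. For the lower bound: the 4 vertex sets {2,4,6}, {8}, {1}, {3,5,7,9} are disjoint, each induces a connected subgraph, and every pair is joined by at least one edge of G. Contracting each set to a single vertex therefore yields K_{4} as a minor, and since treewidth is minor-monotone, tw(G) ≥ tw(K_{4}) = 3. The upper and lower bounds meet at 3, so that is the treewidth.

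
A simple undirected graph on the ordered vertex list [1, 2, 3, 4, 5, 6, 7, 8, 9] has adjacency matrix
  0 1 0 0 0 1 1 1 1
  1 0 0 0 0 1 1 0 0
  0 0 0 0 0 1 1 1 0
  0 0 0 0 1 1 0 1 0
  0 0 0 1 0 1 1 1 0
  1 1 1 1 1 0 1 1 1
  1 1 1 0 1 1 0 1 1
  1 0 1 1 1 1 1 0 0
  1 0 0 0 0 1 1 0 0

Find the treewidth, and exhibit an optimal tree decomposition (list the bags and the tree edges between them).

The largest bag has 4 vertices, giving width 3; this decomposition certifies tw(G) ≤ 3. For the lower bound, the 4 vertices {4, 5, 6, 8} are pairwise adjacent, and any tree decomposition puts a clique entirely inside one bag — forcing width ≥ 3. Therefore the treewidth is 3.

Treewidth 3.
Bags: B1 = {5, 6, 7, 8}  B2 = {3, 6, 7, 8}  B3 = {1, 6, 7, 8}  B4 = {1, 2, 6, 7}  B5 = {4, 5, 6, 8}  B6 = {1, 6, 7, 9}
Tree: B1–B2, B2–B3, B3–B4, B1–B5, B3–B6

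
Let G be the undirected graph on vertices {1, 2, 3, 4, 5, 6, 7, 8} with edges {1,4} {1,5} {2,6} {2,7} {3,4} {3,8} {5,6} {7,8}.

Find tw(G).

2

A width-2 tree decomposition is:
Bags: B1 = {2, 6, 7}  B2 = {5, 6, 7}  B3 = {1, 5, 7}  B4 = {1, 4, 7}  B5 = {3, 4, 7}  B6 = {3, 7, 8}
Tree: B1–B2, B2–B3, B3–B4, B4–B5, B5–B6
Each bag holds 3 vertices, so the decomposition has width 2, which upper-bounds the treewidth. Since 7–2–6–5–1–4–3–8–7 is a cycle in G, G is not acyclic. Forests are exactly the graphs of treewidth ≤ 1, so tw(G) ≥ 2. Hence tw(G) = 2 exactly.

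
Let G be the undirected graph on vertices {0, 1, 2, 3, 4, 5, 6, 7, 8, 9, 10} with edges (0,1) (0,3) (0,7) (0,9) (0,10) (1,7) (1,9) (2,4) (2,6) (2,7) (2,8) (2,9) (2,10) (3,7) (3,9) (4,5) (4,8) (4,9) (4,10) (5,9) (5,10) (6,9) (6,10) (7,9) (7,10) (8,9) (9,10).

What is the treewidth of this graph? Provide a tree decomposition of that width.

Treewidth 3.
One such decomposition:
Bags: B1 = {2, 4, 8, 9}  B2 = {2, 4, 9, 10}  B3 = {2, 7, 9, 10}  B4 = {0, 7, 9, 10}  B5 = {2, 6, 9, 10}  B6 = {0, 3, 7, 9}  B7 = {0, 1, 7, 9}  B8 = {4, 5, 9, 10}
Tree: B1–B2, B2–B3, B3–B4, B2–B5, B4–B6, B6–B7, B2–B8

Each bag holds 4 vertices, so the decomposition has width 3, which upper-bounds the treewidth. Conversely, {2, 4, 8, 9} is a clique of size 4, and the vertices of any clique must share a bag in every tree decomposition; so some bag has ≥ 4 vertices and tw(G) ≥ 3. The upper and lower bounds meet at 3, so that is the treewidth.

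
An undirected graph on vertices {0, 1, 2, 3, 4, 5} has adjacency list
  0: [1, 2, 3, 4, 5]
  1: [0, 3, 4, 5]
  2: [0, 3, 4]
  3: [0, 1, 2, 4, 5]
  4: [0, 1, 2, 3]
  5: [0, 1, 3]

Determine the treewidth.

A width-3 tree decomposition is:
Bags: B1 = {0, 1, 3, 4}  B2 = {0, 1, 3, 5}  B3 = {0, 2, 3, 4}
Tree: B1–B2, B1–B3
The largest bag has 4 vertices, giving width 3; this decomposition certifies tw(G) ≤ 3. Conversely, {0, 1, 3, 4} is a clique of size 4, and the vertices of any clique must share a bag in every tree decomposition; so some bag has ≥ 4 vertices and tw(G) ≥ 3. Therefore the treewidth is 3.

3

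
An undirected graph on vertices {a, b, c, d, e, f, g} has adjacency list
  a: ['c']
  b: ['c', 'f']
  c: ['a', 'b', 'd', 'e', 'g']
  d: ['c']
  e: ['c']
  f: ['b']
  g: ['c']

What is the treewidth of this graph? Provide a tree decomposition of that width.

The largest bag has 2 vertices, giving width 1; this decomposition certifies tw(G) ≤ 1. G has an edge, so its treewidth is at least 1. The upper and lower bounds meet at 1, so that is the treewidth.

Treewidth 1.
Bags: B1 = {b, c}  B2 = {c, d}  B3 = {c, g}  B4 = {c, e}  B5 = {b, f}  B6 = {a, c}
Tree: B1–B2, B2–B3, B1–B4, B1–B5, B4–B6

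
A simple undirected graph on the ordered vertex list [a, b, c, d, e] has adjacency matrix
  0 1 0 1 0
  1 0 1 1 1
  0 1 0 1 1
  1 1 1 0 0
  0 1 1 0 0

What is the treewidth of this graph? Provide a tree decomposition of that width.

Treewidth 2.
One optimal decomposition is:
Bags: B1 = {b, c, d}  B2 = {a, b, d}  B3 = {b, c, e}
Tree: B1–B2, B1–B3

Every bag has size at most 3, so the width is 3 − 1 = 2 and tw(G) ≤ 2. On the other hand G contains the 3-clique {b, c, d}. A clique must lie in a single bag of any decomposition, so no decomposition can have width below 2. Hence tw(G) = 2 exactly.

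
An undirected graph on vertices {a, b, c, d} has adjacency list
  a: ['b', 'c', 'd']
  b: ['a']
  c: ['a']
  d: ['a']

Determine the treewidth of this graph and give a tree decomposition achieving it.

Treewidth 1.
Bags: B1 = {a, d}  B2 = {a, b}  B3 = {a, c}
Tree: B1–B2, B2–B3

Every bag has size at most 2, so the width is 2 − 1 = 1 and tw(G) ≤ 1. G has an edge, so its treewidth is at least 1. Combining the bounds, tw(G) = 1.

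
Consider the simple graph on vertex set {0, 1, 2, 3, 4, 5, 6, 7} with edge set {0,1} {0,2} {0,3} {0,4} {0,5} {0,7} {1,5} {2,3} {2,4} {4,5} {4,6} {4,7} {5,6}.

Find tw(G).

2

A width-2 tree decomposition is:
Bags: B1 = {0, 4, 7}  B2 = {0, 4, 5}  B3 = {0, 2, 4}  B4 = {0, 1, 5}  B5 = {4, 5, 6}  B6 = {0, 2, 3}
Tree: B1–B2, B1–B3, B2–B4, B2–B5, B3–B6
Each bag holds 3 vertices, so the decomposition has width 2, which upper-bounds the treewidth. On the other hand G contains the 3-clique {0, 1, 5}. A clique must lie in a single bag of any decomposition, so no decomposition can have width below 2. Hence tw(G) = 2 exactly.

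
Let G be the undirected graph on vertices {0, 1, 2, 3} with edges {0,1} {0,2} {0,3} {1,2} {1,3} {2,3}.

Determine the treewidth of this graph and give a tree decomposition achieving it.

A single bag containing all 4 vertices is trivially a valid decomposition of width 3. Conversely, {0, 1, 2, 3} is a clique of size 4, and the vertices of any clique must share a bag in every tree decomposition; so some bag has ≥ 4 vertices and tw(G) ≥ 3. Hence tw(G) = 3 exactly.

Treewidth 3.
One optimal decomposition is:
Bags: B1 = {0, 1, 2, 3}
Tree: (single bag)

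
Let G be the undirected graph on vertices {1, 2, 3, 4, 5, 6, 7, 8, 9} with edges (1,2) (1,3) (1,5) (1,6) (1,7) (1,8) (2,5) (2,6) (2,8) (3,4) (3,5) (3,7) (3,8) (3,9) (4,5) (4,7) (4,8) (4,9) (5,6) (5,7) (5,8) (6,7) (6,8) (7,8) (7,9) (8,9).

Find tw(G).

4

A width-4 tree decomposition is:
Bags: B1 = {3, 4, 7, 8, 9}  B2 = {3, 4, 5, 7, 8}  B3 = {1, 3, 5, 7, 8}  B4 = {1, 5, 6, 7, 8}  B5 = {1, 2, 5, 6, 8}
Tree: B1–B2, B2–B3, B3–B4, B4–B5
The largest bag has 5 vertices, giving width 4; this decomposition certifies tw(G) ≤ 4. Conversely, {3, 4, 7, 8, 9} is a clique of size 5, and the vertices of any clique must share a bag in every tree decomposition; so some bag has ≥ 5 vertices and tw(G) ≥ 4. The upper and lower bounds meet at 4, so that is the treewidth.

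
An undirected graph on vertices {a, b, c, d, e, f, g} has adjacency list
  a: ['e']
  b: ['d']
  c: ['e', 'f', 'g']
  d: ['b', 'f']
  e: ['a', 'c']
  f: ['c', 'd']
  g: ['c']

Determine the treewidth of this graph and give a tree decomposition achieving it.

Treewidth 1.
Bags: B1 = {c, e}  B2 = {c, f}  B3 = {a, e}  B4 = {d, f}  B5 = {b, d}  B6 = {c, g}
Tree: B1–B2, B1–B3, B2–B4, B4–B5, B2–B6

The largest bag has 2 vertices, giving width 1; this decomposition certifies tw(G) ≤ 1. Any graph with an edge has treewidth ≥ 1, and G has the edge e–c. Therefore the treewidth is 1.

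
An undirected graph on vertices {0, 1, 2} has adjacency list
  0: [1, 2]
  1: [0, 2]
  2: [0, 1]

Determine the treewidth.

A width-2 tree decomposition is:
Bags: B1 = {0, 1, 2}
Tree: (single bag)
A single bag containing all 3 vertices is trivially a valid decomposition of width 2. Conversely, {0, 1, 2} is a clique of size 3, and the vertices of any clique must share a bag in every tree decomposition; so some bag has ≥ 3 vertices and tw(G) ≥ 2. Therefore the treewidth is 2.

2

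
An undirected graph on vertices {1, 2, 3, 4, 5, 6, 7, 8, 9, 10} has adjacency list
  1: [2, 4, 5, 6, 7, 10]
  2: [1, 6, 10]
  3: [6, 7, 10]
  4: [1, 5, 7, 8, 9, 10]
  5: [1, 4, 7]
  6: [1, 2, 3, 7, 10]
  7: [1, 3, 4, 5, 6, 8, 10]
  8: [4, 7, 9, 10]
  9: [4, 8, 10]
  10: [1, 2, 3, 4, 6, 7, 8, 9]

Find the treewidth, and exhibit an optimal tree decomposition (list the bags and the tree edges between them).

Treewidth 3.
One such decomposition:
Bags: B1 = {1, 4, 7, 10}  B2 = {4, 7, 8, 10}  B3 = {4, 8, 9, 10}  B4 = {1, 6, 7, 10}  B5 = {1, 4, 5, 7}  B6 = {1, 2, 6, 10}  B7 = {3, 6, 7, 10}
Tree: B1–B2, B2–B3, B1–B4, B1–B5, B4–B6, B4–B7

The largest bag has 4 vertices, giving width 3; this decomposition certifies tw(G) ≤ 3. On the other hand G contains the 4-clique {4, 8, 9, 10}. A clique must lie in a single bag of any decomposition, so no decomposition can have width below 3. Therefore the treewidth is 3.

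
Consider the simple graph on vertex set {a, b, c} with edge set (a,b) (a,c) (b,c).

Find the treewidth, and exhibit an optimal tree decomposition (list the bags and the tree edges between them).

Treewidth 2.
One such decomposition:
Bags: B1 = {a, b, c}
Tree: (single bag)

With just one bag of size 3, the width is 3 − 1 = 2, so tw(G) ≤ 2. Conversely, {a, b, c} is a clique of size 3, and the vertices of any clique must share a bag in every tree decomposition; so some bag has ≥ 3 vertices and tw(G) ≥ 2. The upper and lower bounds meet at 2, so that is the treewidth.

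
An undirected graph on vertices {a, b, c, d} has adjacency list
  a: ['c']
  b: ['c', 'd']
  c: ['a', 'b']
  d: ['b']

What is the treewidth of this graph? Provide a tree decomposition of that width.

Treewidth 1.
One optimal decomposition is:
Bags: B1 = {a, c}  B2 = {b, c}  B3 = {b, d}
Tree: B1–B2, B2–B3

The largest bag has 2 vertices, giving width 1; this decomposition certifies tw(G) ≤ 1. G has an edge, so its treewidth is at least 1. Combining the bounds, tw(G) = 1.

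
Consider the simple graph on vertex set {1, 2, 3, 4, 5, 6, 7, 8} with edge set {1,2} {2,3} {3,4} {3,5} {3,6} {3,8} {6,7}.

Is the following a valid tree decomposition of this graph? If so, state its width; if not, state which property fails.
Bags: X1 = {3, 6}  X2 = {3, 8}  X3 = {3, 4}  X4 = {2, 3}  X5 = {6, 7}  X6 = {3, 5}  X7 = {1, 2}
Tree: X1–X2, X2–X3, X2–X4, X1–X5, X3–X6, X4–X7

Yes; width 1.

Vertex coverage: the bags together contain {1, 2, 3, 4, 5, 6, 7, 8}, the full vertex set. Edge coverage: each edge of G has both endpoints in at least one bag. Running intersection: for every vertex, the bags containing it form a connected subtree. All three properties hold, so this is a valid tree decomposition of width max|bag| − 1 = 1, and hence tw(G) ≤ 1.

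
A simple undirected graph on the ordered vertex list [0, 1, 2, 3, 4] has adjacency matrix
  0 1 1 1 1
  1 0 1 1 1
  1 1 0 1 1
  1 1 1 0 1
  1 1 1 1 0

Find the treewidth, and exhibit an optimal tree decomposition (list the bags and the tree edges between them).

A single bag containing all 5 vertices is trivially a valid decomposition of width 4. Conversely, {0, 1, 2, 3, 4} is a clique of size 5, and the vertices of any clique must share a bag in every tree decomposition; so some bag has ≥ 5 vertices and tw(G) ≥ 4. Therefore the treewidth is 4.

Treewidth 4.
Bags: B1 = {0, 1, 2, 3, 4}
Tree: (single bag)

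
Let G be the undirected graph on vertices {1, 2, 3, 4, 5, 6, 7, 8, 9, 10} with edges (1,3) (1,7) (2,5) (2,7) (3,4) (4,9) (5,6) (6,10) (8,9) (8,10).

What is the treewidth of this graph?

2

A width-2 tree decomposition is:
Bags: B1 = {8, 9, 10}  B2 = {6, 9, 10}  B3 = {5, 6, 9}  B4 = {2, 5, 9}  B5 = {2, 7, 9}  B6 = {1, 7, 9}  B7 = {1, 3, 9}  B8 = {3, 4, 9}
Tree: B1–B2, B2–B3, B3–B4, B4–B5, B5–B6, B6–B7, B7–B8
Each bag holds 3 vertices, so the decomposition has width 2, which upper-bounds the treewidth. The edges 9–8–10–6–5–2–7–1–3–4–9 form a cycle, so G is not a tree and its treewidth is at least 2. Hence tw(G) = 2 exactly.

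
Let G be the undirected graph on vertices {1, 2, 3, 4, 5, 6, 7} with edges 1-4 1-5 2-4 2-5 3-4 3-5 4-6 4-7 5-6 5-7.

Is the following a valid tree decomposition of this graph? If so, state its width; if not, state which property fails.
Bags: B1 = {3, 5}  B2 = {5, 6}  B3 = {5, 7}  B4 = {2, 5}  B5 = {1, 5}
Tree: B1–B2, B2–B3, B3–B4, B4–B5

No — vertex 4 appears in no bag.

A tree decomposition must satisfy three properties: every vertex lies in some bag; for every edge, both endpoints lie together in some bag; and for every vertex, the bags containing it form a connected subtree. Here vertex 4 appears in no bag, so the decomposition is invalid.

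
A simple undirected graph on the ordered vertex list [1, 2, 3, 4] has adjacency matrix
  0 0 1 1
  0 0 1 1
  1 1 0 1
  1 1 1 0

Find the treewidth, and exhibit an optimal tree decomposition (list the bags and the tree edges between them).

Each bag holds 3 vertices, so the decomposition has width 2, which upper-bounds the treewidth. On the other hand G contains the 3-clique {1, 3, 4}. A clique must lie in a single bag of any decomposition, so no decomposition can have width below 2. The upper and lower bounds meet at 2, so that is the treewidth.

Treewidth 2.
One optimal decomposition is:
Bags: B1 = {2, 3, 4}  B2 = {1, 3, 4}
Tree: B1–B2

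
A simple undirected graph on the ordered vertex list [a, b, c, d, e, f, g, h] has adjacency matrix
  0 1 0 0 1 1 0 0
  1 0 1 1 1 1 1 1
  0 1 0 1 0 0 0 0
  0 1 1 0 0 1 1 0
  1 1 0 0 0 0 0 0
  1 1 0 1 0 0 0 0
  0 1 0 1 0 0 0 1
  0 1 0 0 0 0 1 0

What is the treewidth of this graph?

2

A width-2 tree decomposition is:
Bags: B1 = {b, d, f}  B2 = {b, d, g}  B3 = {a, b, f}  B4 = {b, c, d}  B5 = {b, g, h}  B6 = {a, b, e}
Tree: B1–B2, B1–B3, B2–B4, B2–B5, B3–B6
Each bag holds 3 vertices, so the decomposition has width 2, which upper-bounds the treewidth. For the lower bound, the 3 vertices {b, d, g} are pairwise adjacent, and any tree decomposition puts a clique entirely inside one bag — forcing width ≥ 2. Therefore the treewidth is 2.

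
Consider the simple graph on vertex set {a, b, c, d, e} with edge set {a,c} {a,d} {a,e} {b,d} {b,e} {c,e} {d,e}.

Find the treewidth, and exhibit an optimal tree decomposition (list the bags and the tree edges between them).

The largest bag has 3 vertices, giving width 2; this decomposition certifies tw(G) ≤ 2. On the other hand G contains the 3-clique {a, d, e}. A clique must lie in a single bag of any decomposition, so no decomposition can have width below 2. The upper and lower bounds meet at 2, so that is the treewidth.

Treewidth 2.
One optimal decomposition is:
Bags: B1 = {b, d, e}  B2 = {a, d, e}  B3 = {a, c, e}
Tree: B1–B2, B2–B3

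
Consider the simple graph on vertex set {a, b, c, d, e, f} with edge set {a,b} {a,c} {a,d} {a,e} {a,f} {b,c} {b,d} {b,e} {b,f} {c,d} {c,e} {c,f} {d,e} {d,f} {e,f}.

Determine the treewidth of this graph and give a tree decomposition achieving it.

Treewidth 5.
One such decomposition:
Bags: B1 = {a, b, c, d, e, f}
Tree: (single bag)

With just one bag of size 6, the width is 6 − 1 = 5, so tw(G) ≤ 5. On the other hand G contains the 6-clique {a, b, c, d, e, f}. A clique must lie in a single bag of any decomposition, so no decomposition can have width below 5. Combining the bounds, tw(G) = 5.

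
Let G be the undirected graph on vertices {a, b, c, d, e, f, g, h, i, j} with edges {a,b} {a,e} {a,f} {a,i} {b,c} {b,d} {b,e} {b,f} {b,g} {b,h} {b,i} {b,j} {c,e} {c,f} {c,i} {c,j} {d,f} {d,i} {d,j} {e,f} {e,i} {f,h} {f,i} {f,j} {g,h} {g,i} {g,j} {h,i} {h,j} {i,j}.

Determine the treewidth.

A width-4 tree decomposition is:
Bags: B1 = {b, g, h, i, j}  B2 = {b, f, h, i, j}  B3 = {b, c, f, i, j}  B4 = {b, c, e, f, i}  B5 = {a, b, e, f, i}  B6 = {b, d, f, i, j}
Tree: B1–B2, B2–B3, B3–B4, B4–B5, B3–B6
The largest bag has 5 vertices, giving width 4; this decomposition certifies tw(G) ≤ 4. Conversely, {b, g, h, i, j} is a clique of size 5, and the vertices of any clique must share a bag in every tree decomposition; so some bag has ≥ 5 vertices and tw(G) ≥ 4. Therefore the treewidth is 4.

4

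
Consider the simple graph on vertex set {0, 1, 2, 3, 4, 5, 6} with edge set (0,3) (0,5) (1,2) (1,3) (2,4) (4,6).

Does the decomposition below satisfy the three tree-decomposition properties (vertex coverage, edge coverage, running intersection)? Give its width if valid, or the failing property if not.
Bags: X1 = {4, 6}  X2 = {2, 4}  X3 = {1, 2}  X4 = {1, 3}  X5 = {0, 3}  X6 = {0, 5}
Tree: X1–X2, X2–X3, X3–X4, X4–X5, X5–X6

Vertex coverage: the bags together contain {0, 1, 2, 3, 4, 5, 6}, the full vertex set. Edge coverage: each edge of G has both endpoints in at least one bag. Running intersection: for every vertex, the bags containing it form a connected subtree. All three properties hold, so this is a valid tree decomposition of width max|bag| − 1 = 1, and hence tw(G) ≤ 1.

Yes; width 1.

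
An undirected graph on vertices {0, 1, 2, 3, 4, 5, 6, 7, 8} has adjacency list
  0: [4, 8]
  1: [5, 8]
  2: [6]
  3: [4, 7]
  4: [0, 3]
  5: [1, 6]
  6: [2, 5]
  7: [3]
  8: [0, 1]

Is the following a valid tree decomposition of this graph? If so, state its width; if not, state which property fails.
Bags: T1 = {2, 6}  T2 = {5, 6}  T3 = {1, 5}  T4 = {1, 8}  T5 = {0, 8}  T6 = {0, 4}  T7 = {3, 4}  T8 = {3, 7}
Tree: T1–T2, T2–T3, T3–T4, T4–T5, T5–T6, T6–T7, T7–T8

Every vertex of G appears in some bag (union = {0, 1, 2, 3, 4, 5, 6, 7, 8}); every edge is covered by a bag; and for each vertex v the set of bags containing v is connected in the bag tree. The decomposition is therefore valid. The largest bag has 2 vertices, so the width is 1.

Yes; width 1.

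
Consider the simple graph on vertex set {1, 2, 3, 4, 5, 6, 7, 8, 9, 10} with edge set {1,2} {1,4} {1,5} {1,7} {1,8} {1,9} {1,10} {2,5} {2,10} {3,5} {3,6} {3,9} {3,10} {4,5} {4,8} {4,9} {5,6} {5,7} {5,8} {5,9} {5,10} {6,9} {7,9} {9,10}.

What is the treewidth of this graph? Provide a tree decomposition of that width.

Treewidth 3.
One optimal decomposition is:
Bags: B1 = {1, 4, 5, 9}  B2 = {1, 5, 7, 9}  B3 = {1, 5, 9, 10}  B4 = {3, 5, 9, 10}  B5 = {1, 2, 5, 10}  B6 = {3, 5, 6, 9}  B7 = {1, 4, 5, 8}
Tree: B1–B2, B2–B3, B3–B4, B3–B5, B4–B6, B1–B7

Every bag has size at most 4, so the width is 4 − 1 = 3 and tw(G) ≤ 3. Conversely, {1, 4, 5, 8} is a clique of size 4, and the vertices of any clique must share a bag in every tree decomposition; so some bag has ≥ 4 vertices and tw(G) ≥ 3. Hence tw(G) = 3 exactly.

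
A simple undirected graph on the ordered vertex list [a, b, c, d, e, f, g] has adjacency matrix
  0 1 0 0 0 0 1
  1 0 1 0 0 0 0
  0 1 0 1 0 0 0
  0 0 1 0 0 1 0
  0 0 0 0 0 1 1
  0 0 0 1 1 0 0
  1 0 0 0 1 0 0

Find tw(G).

A width-2 tree decomposition is:
Bags: B1 = {b, c, d}  B2 = {b, d, f}  B3 = {b, e, f}  B4 = {b, e, g}  B5 = {a, b, g}
Tree: B1–B2, B2–B3, B3–B4, B4–B5
Each bag holds 3 vertices, so the decomposition has width 2, which upper-bounds the treewidth. For the lower bound, G contains the cycle b–c–d–f–e–g–a–b, so G is not a forest; only forests have treewidth ≤ 1, hence tw(G) ≥ 2. The upper and lower bounds meet at 2, so that is the treewidth.

2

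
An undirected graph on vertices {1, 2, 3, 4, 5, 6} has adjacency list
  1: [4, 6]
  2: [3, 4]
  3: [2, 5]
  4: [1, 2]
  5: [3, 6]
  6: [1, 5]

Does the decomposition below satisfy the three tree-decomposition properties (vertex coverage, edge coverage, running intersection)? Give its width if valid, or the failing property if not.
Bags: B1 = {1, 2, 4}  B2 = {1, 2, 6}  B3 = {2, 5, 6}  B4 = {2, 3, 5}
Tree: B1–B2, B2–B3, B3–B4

Yes; width 2.

Every vertex of G appears in some bag (union = {1, 2, 3, 4, 5, 6}); every edge is covered by a bag; and for each vertex v the set of bags containing v is connected in the bag tree. The decomposition is therefore valid. The largest bag has 3 vertices, so the width is 2.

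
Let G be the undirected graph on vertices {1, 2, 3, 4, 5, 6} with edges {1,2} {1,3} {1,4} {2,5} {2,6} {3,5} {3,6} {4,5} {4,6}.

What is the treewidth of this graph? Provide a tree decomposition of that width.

Every bag has size at most 4, so the width is 4 − 1 = 3 and tw(G) ≤ 3. For the lower bound: the 4 vertex sets {1,3}, {2,6}, {4}, {5} are disjoint, each induces a connected subgraph, and every pair is joined by at least one edge of G. Contracting each set to a single vertex therefore yields K_{4} as a minor, and since treewidth is minor-monotone, tw(G) ≥ tw(K_{4}) = 3. Hence tw(G) = 3 exactly.

Treewidth 3.
One such decomposition:
Bags: B1 = {1, 2, 3, 4}  B2 = {2, 3, 4, 6}  B3 = {2, 3, 4, 5}
Tree: B1–B2, B2–B3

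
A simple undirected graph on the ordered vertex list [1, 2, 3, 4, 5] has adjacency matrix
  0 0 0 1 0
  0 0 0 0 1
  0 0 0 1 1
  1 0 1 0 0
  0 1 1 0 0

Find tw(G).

1

A width-1 tree decomposition is:
Bags: B1 = {2, 5}  B2 = {3, 5}  B3 = {3, 4}  B4 = {1, 4}
Tree: B1–B2, B2–B3, B3–B4
Each bag holds 2 vertices, so the decomposition has width 1, which upper-bounds the treewidth. Since G has at least one edge (e.g. 2–5), it is not an edgeless graph, so tw(G) ≥ 1. Hence tw(G) = 1 exactly.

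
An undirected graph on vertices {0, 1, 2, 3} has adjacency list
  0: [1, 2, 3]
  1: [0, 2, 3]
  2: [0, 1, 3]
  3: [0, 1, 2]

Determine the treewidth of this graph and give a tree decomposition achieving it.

Treewidth 3.
Bags: B1 = {0, 1, 2, 3}
Tree: (single bag)

A single bag containing all 4 vertices is trivially a valid decomposition of width 3. On the other hand G contains the 4-clique {0, 1, 2, 3}. A clique must lie in a single bag of any decomposition, so no decomposition can have width below 3. Therefore the treewidth is 3.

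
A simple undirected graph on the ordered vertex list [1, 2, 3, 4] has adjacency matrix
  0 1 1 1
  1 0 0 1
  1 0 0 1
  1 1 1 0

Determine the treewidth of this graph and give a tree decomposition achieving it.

The largest bag has 3 vertices, giving width 2; this decomposition certifies tw(G) ≤ 2. Conversely, {1, 2, 4} is a clique of size 3, and the vertices of any clique must share a bag in every tree decomposition; so some bag has ≥ 3 vertices and tw(G) ≥ 2. Combining the bounds, tw(G) = 2.

Treewidth 2.
One optimal decomposition is:
Bags: B1 = {1, 3, 4}  B2 = {1, 2, 4}
Tree: B1–B2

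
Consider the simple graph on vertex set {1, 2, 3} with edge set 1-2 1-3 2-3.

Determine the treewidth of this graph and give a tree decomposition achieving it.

A single bag containing all 3 vertices is trivially a valid decomposition of width 2. For the lower bound, the 3 vertices {1, 2, 3} are pairwise adjacent, and any tree decomposition puts a clique entirely inside one bag — forcing width ≥ 2. Therefore the treewidth is 2.

Treewidth 2.
Bags: B1 = {1, 2, 3}
Tree: (single bag)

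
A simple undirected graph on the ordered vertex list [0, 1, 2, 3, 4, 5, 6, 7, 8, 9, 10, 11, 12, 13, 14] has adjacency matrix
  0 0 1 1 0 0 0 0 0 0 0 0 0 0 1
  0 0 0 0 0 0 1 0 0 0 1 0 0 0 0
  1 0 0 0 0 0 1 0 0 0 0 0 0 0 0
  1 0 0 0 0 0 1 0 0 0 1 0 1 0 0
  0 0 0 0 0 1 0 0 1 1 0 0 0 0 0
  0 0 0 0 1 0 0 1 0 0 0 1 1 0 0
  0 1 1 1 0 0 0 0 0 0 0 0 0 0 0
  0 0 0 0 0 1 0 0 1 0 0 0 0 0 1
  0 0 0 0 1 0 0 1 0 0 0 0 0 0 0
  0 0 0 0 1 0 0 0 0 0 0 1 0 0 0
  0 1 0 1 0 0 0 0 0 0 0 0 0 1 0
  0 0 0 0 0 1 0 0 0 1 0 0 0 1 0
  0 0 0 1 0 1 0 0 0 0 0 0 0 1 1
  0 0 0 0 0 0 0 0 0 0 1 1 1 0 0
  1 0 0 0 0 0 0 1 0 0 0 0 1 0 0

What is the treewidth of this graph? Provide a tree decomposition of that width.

Each bag holds 4 vertices, so the decomposition has width 3, which upper-bounds the treewidth. For the lower bound: the 4 vertex sets {1,2,6}, {10}, {3}, {0,12,13,14} are disjoint, each induces a connected subgraph, and every pair is joined by at least one edge of G. Contracting each set to a single vertex therefore yields K_{4} as a minor, and since treewidth is minor-monotone, tw(G) ≥ tw(K_{4}) = 3. The upper and lower bounds meet at 3, so that is the treewidth.

Treewidth 3.
Bags: B1 = {1, 2, 6, 10}  B2 = {2, 3, 6, 10}  B3 = {0, 2, 3, 10}  B4 = {0, 3, 10, 13}  B5 = {0, 3, 12, 13}  B6 = {0, 12, 13, 14}  B7 = {11, 12, 13, 14}  B8 = {5, 11, 12, 14}  B9 = {5, 7, 11, 14}  B10 = {5, 7, 9, 11}  B11 = {4, 5, 7, 9}  B12 = {4, 7, 8, 9}
Tree: B1–B2, B2–B3, B3–B4, B4–B5, B5–B6, B6–B7, B7–B8, B8–B9, B9–B10, B10–B11, B11–B12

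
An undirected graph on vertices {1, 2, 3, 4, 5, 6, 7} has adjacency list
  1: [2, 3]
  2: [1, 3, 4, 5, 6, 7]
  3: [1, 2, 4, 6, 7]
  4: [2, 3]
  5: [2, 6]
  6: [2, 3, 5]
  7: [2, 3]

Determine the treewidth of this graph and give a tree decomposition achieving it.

Every bag has size at most 3, so the width is 3 − 1 = 2 and tw(G) ≤ 2. Conversely, {1, 2, 3} is a clique of size 3, and the vertices of any clique must share a bag in every tree decomposition; so some bag has ≥ 3 vertices and tw(G) ≥ 2. The upper and lower bounds meet at 2, so that is the treewidth.

Treewidth 2.
One such decomposition:
Bags: B1 = {2, 3, 7}  B2 = {2, 3, 4}  B3 = {2, 3, 6}  B4 = {1, 2, 3}  B5 = {2, 5, 6}
Tree: B1–B2, B1–B3, B2–B4, B3–B5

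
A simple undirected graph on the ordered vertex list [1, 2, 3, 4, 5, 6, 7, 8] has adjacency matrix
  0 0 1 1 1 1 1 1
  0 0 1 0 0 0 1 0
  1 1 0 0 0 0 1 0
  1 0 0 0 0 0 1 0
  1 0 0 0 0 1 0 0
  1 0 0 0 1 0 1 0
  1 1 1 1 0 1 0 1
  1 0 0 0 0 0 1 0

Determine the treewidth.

2

A width-2 tree decomposition is:
Bags: B1 = {1, 5, 6}  B2 = {1, 6, 7}  B3 = {1, 7, 8}  B4 = {1, 3, 7}  B5 = {1, 4, 7}  B6 = {2, 3, 7}
Tree: B1–B2, B2–B3, B3–B4, B4–B5, B4–B6
Each bag holds 3 vertices, so the decomposition has width 2, which upper-bounds the treewidth. For the lower bound, the 3 vertices {1, 5, 6} are pairwise adjacent, and any tree decomposition puts a clique entirely inside one bag — forcing width ≥ 2. Combining the bounds, tw(G) = 2.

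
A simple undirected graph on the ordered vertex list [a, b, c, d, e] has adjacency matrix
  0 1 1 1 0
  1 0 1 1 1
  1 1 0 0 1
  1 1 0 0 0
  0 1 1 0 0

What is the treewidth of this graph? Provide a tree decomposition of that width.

Treewidth 2.
One optimal decomposition is:
Bags: B1 = {a, b, c}  B2 = {a, b, d}  B3 = {b, c, e}
Tree: B1–B2, B1–B3

The largest bag has 3 vertices, giving width 2; this decomposition certifies tw(G) ≤ 2. Conversely, {a, b, d} is a clique of size 3, and the vertices of any clique must share a bag in every tree decomposition; so some bag has ≥ 3 vertices and tw(G) ≥ 2. The upper and lower bounds meet at 2, so that is the treewidth.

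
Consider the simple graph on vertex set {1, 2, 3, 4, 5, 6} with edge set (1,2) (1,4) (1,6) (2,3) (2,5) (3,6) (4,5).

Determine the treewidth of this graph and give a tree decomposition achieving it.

Each bag holds 3 vertices, so the decomposition has width 2, which upper-bounds the treewidth. The edges 3–6–1–2–3 form a cycle, so G is not a tree and its treewidth is at least 2. Therefore the treewidth is 2.

Treewidth 2.
Bags: B1 = {2, 3, 6}  B2 = {1, 2, 6}  B3 = {1, 2, 5}  B4 = {1, 4, 5}
Tree: B1–B2, B2–B3, B3–B4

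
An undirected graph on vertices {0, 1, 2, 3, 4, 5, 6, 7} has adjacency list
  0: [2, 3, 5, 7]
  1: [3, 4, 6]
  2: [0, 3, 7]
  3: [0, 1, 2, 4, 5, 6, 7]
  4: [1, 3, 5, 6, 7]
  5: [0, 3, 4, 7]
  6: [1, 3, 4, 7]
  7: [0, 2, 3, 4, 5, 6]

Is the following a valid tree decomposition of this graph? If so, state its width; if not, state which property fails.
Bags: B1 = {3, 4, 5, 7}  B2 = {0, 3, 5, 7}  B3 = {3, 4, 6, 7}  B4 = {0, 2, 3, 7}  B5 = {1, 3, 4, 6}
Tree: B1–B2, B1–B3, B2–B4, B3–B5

Checking the three conditions: (i) the bags cover all of {0, 1, 2, 3, 4, 5, 6, 7}; (ii) for each edge, some bag contains both endpoints; (iii) the bags containing any fixed vertex form a subtree. All hold, so the decomposition is valid with width 4 − 1 = 3.

Yes; width 3.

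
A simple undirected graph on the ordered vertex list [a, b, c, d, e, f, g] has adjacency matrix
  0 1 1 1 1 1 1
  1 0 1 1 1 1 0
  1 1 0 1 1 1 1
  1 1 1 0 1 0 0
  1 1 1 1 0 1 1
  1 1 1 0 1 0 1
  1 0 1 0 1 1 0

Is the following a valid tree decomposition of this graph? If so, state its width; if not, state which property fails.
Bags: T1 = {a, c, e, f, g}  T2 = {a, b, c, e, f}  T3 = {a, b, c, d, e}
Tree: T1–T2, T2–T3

Checking the three conditions: (i) the bags cover all of {a, b, c, d, e, f, g}; (ii) for each edge, some bag contains both endpoints; (iii) the bags containing any fixed vertex form a subtree. All hold, so the decomposition is valid with width 5 − 1 = 4.

Yes; width 4.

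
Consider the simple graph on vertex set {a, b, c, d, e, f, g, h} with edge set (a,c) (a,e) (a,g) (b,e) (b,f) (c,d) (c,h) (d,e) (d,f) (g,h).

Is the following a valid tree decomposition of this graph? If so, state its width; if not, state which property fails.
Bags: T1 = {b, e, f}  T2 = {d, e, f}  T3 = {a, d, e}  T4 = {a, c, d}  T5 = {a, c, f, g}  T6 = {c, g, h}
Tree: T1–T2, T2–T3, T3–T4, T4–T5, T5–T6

No — bags containing vertex f are not connected in the tree.

A tree decomposition must satisfy three properties: every vertex lies in some bag; for every edge, both endpoints lie together in some bag; and for every vertex, the bags containing it form a connected subtree. Here bags containing vertex f are not connected in the tree, so the decomposition is invalid.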